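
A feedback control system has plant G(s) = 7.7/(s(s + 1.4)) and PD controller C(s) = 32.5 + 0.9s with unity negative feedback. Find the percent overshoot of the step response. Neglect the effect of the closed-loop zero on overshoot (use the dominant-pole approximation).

Forward path: (32.5 + 0.9s)·7.7/(s(s+1.4)). The closed-loop characteristic equation is s² + (1.4 + 7.7·0.9)s + 7.7·32.5 = 0.
That is s² + 8.33s + 250.2 = 0, so ω_n = 15.82 rad/s and ζ = 8.33/(2·15.82) = 0.2633.
%OS = 100·exp(−πζ/√(1−ζ²)) = 42.4%.

42.4%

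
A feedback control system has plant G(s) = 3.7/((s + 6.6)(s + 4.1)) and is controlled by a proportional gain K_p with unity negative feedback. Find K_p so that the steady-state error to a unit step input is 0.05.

K_p = 139

The loop is type 0, so e_ss(step) = 1/(1 + K_pos) with K_pos = K_p·G(0).
G(0) = 0.1367. Require 1/(1 + K_p·0.1367) = 0.05, so 1 + 0.1367·K_p = 20.
K_p = (20 − 1)/0.1367 = 139.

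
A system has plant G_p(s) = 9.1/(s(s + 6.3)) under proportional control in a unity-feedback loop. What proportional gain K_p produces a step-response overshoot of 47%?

K_p = 20

From %OS = 100·exp(−πζ/√(1−ζ²)) = 47%, ζ = −ln(0.47)/√(π²+ln²(0.47)) = 0.2337.
Characteristic equation s² + 6.3s + 9.1K_p = 0 gives ζ = 6.3/(2√(9.1K_p)).
Setting ζ = 0.2337: √(9.1K_p) = 6.3/(2·0.2337) = 13.48, so K_p = 181.7/9.1 = 20.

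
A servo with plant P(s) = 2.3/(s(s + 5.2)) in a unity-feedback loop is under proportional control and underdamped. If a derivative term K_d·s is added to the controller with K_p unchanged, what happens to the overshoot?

The derivative term adds K·K_d to the s-coefficient of the characteristic equation, raising 2ζω_n while ω_n is unchanged; ζ increases, so overshoot decreases.

decrease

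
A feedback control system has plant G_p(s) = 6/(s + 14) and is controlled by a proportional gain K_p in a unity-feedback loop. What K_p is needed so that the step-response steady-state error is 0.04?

K_p = 56

For a type-0 loop with proportional control, e_ss = 1/(1 + K_p·G_p(0)).
G_p(0) = 0.4286. Require 1/(1 + K_p·0.4286) = 0.04, so 1 + 0.4286·K_p = 25.
K_p = (25 − 1)/0.4286 = 56.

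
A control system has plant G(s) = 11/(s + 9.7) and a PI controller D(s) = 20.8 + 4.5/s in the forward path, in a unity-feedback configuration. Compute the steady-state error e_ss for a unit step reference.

0

The open loop D(s)G(s) has a pole at the origin (type 1), so the static position error constant is infinite and e_ss = 1/(1+∞) = 0.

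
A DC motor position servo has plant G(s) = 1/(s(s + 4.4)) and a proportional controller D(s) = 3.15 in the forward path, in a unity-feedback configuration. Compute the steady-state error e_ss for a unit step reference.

The open loop D(s)G(s) has a pole at the origin (type 1), so the static position error constant is infinite and e_ss = 1/(1+∞) = 0.

0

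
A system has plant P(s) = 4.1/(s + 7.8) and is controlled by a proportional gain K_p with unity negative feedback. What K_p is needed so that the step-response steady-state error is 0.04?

For a type-0 loop with proportional control, e_ss = 1/(1 + K_p·P(0)).
P(0) = 0.5256. Require 1/(1 + K_p·0.5256) = 0.04, so 1 + 0.5256·K_p = 25.
K_p = (25 − 1)/0.5256 = 45.7.

K_p = 45.7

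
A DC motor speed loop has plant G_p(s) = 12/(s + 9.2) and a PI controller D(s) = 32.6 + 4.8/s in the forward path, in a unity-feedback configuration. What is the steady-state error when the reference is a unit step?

The open loop D(s)G_p(s) has a pole at the origin (type 1), so the static position error constant is infinite and e_ss = 1/(1+∞) = 0.

0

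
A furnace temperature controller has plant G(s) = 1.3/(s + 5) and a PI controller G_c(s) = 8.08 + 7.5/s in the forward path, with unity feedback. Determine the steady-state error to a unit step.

0

The open loop G_c(s)G(s) has a pole at the origin (type 1), so the static position error constant is infinite and e_ss = 1/(1+∞) = 0.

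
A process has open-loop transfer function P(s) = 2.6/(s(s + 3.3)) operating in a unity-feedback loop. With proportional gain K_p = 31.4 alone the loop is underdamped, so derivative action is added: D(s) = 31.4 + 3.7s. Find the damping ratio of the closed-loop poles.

ζ = 0.715

Forward path: (31.4 + 3.7s)·2.6/(s(s+3.3)). The closed-loop characteristic equation is s² + (3.3 + 2.6·3.7)s + 2.6·31.4 = 0.
That is s² + 12.92s + 81.64 = 0, so ω_n = 9.035 rad/s and ζ = 12.92/(2·9.035) = 0.715.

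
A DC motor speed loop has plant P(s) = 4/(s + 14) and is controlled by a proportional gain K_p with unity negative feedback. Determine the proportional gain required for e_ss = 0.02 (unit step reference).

K_p = 172

The loop is type 0, so e_ss(step) = 1/(1 + K_pos) with K_pos = K_p·P(0).
P(0) = 0.2857. Require 1/(1 + K_p·0.2857) = 0.02, so 1 + 0.2857·K_p = 50.
K_p = (50 − 1)/0.2857 = 172.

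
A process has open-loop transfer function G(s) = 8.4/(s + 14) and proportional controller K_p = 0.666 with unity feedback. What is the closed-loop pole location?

s = -19.59

Closed-loop transfer function: T(s) = K_p·G(s)/(1 + K_p·G(s)) = 5.594/(s + 14 + 5.594) = 5.594/(s + 19.59).
The closed-loop pole is at s = −19.59.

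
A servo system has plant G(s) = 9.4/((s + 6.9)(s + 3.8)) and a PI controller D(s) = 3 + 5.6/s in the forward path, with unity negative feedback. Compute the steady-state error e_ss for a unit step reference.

The open loop D(s)G(s) has a pole at the origin (type 1), so the static position error constant is infinite and e_ss = 1/(1+∞) = 0.

0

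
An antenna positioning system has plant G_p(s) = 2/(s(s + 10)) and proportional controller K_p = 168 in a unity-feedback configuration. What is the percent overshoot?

41%

From 1 + K_pG_p(s) = 0: s² + 10s + 336 = 0 ⇒ ω_n = 18.33, ζ = 0.2728.
%OS = 100·exp(−πζ/√(1−ζ²)) = 100·exp(−π·0.2728/√0.9256) = 41%.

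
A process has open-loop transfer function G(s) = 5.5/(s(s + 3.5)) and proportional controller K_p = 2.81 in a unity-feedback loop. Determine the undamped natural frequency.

With unity feedback the closed-loop characteristic equation is s² + 3.5s + 2.81·5.5 = s² + 3.5s + 15.46 = 0.
So ω_n² = 15.46 ⇒ ω_n = 3.931 rad/s, and ζ = 3.5/(2ω_n) = 0.445.

ω_n = 3.93 rad/s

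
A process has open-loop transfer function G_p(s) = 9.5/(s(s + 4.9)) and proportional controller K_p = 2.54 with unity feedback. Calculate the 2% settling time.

Closed-loop characteristic equation: s² + 4.9s + 24.13 = 0, so ω_n = 4.912 rad/s and ζ = 4.9/(2·4.912) = 0.4988.
2% settling time T_s ≈ 4/(ζω_n) = 4/2.45 = 1.63 s.

T_s ≈ 1.63 s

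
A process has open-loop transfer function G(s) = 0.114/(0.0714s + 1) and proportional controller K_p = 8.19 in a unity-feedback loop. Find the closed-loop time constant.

Closed loop: T(s) = K_p·G/(1+K_p·G) = 0.9337/(0.0714s + 1 + 0.9337), with pole at s = −(1 + 0.9337)/0.0714 = −27.08.
Closed-loop time constant τ = 1/27.08 = 0.0369 s.

τ = 0.0369 s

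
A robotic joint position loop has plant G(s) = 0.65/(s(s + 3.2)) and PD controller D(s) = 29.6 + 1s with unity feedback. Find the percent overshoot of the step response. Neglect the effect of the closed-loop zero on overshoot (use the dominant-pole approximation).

21.6%

Forward path: (29.6 + 1s)·0.65/(s(s+3.2)). The closed-loop characteristic equation is s² + (3.2 + 0.65·1)s + 0.65·29.6 = 0.
That is s² + 3.85s + 19.24 = 0, so ω_n = 4.386 rad/s and ζ = 3.85/(2·4.386) = 0.4389.
%OS = 100·exp(−πζ/√(1−ζ²)) = 21.6%.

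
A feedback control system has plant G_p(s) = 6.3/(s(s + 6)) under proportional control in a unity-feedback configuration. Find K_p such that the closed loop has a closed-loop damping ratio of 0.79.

Closed-loop characteristic equation: s² + 6s + K_p·6.3 = 0.
So ω_n = √(6.3K_p) and 2ζω_n = 6, giving ζ = 6/(2√(6.3K_p)).
Setting ζ = 0.79: √(6.3K_p) = 6/(2·0.79) = 3.797, so K_p = 14.42/6.3 = 2.29.

K_p = 2.29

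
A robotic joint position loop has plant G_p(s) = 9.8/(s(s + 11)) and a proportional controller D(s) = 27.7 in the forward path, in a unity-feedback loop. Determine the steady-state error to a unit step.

0

The open loop D(s)G_p(s) has a pole at the origin (type 1), so the static position error constant is infinite and e_ss = 1/(1+∞) = 0.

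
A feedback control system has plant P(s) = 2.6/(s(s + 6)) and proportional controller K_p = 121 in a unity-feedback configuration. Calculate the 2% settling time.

T_s ≈ 1.33 s

Closed-loop characteristic equation: s² + 6s + 314.6 = 0, so ω_n = 17.74 rad/s and ζ = 6/(2·17.74) = 0.1691.
2% settling time T_s ≈ 4/(ζω_n) = 4/3 = 1.33 s.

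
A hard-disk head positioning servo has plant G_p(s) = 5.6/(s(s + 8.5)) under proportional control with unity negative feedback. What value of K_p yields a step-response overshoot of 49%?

K_p = 65.8

From %OS = 100·exp(−πζ/√(1−ζ²)) = 49%, ζ = −ln(0.49)/√(π²+ln²(0.49)) = 0.2214.
Characteristic equation s² + 8.5s + 5.6K_p = 0 gives ζ = 8.5/(2√(5.6K_p)).
Setting ζ = 0.2214: √(5.6K_p) = 8.5/(2·0.2214) = 19.19, so K_p = 368.4/5.6 = 65.8.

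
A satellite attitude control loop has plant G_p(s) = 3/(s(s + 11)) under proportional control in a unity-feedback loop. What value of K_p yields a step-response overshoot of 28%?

From %OS = 100·exp(−πζ/√(1−ζ²)) = 28%, ζ = −ln(0.28)/√(π²+ln²(0.28)) = 0.3755.
Characteristic equation s² + 11s + 3K_p = 0 gives ζ = 11/(2√(3K_p)).
Setting ζ = 0.3755: √(3K_p) = 11/(2·0.3755) = 14.65, so K_p = 214.5/3 = 71.5.

K_p = 71.5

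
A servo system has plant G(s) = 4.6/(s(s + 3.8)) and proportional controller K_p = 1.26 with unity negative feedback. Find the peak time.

T_p = 2.12 s

The closed-loop denominator s² + 3.8s + 5.796 gives ω_n = √5.796 = 2.407 and ζ = 3.8/(2ω_n) = 0.7892.
Damped frequency ω_d = ω_n√(1−ζ²) = 1.479 rad/s, so peak time T_p = π/ω_d = 2.12 s.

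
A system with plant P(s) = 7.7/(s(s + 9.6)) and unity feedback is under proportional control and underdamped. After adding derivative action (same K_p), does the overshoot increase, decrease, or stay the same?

With PD the characteristic equation becomes s² + (a + K·K_d)s + K·K_p = 0; the damping term grows, ζ rises, overshoot falls.

decrease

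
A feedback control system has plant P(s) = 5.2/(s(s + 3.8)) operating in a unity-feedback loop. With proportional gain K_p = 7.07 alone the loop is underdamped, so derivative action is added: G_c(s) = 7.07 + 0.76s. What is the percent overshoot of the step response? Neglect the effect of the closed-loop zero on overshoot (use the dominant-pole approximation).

7.34%

Forward path: (7.07 + 0.76s)·5.2/(s(s+3.8)). The closed-loop characteristic equation is s² + (3.8 + 5.2·0.76)s + 5.2·7.07 = 0.
That is s² + 7.752s + 36.76 = 0, so ω_n = 6.063 rad/s and ζ = 7.752/(2·6.063) = 0.6393.
%OS = 100·exp(−πζ/√(1−ζ²)) = 7.34%.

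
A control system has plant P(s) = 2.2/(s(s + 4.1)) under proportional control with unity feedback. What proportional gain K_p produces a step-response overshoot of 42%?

K_p = 27

From %OS = 100·exp(−πζ/√(1−ζ²)) = 42%, ζ = −ln(0.42)/√(π²+ln²(0.42)) = 0.2662.
Characteristic equation s² + 4.1s + 2.2K_p = 0 gives ζ = 4.1/(2√(2.2K_p)).
Setting ζ = 0.2662: √(2.2K_p) = 4.1/(2·0.2662) = 7.702, so K_p = 59.32/2.2 = 27.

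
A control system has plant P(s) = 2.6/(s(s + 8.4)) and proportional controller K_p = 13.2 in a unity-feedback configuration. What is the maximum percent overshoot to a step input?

3.95%

Closed-loop characteristic equation: s² + 8.4s + 34.32 = 0, so ω_n = 5.858 rad/s and ζ = 8.4/(2·5.858) = 0.7169.
%OS = 100·exp(−πζ/√(1−ζ²)) = 100·exp(−π·0.7169/√0.486) = 3.95%.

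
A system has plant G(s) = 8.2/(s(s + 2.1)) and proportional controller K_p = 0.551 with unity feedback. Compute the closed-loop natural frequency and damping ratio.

ω_n = 2.13 rad/s, ζ = 0.494

1 + K_p·G(s) = 0 gives s² + 2.1s + 4.518 = 0.
So ω_n² = 4.518 ⇒ ω_n = 2.126 rad/s, and ζ = 2.1/(2ω_n) = 0.494.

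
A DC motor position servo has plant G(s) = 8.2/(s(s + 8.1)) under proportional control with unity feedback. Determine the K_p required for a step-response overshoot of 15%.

From %OS = 100·exp(−πζ/√(1−ζ²)) = 15%, ζ = −ln(0.15)/√(π²+ln²(0.15)) = 0.5169.
Characteristic equation s² + 8.1s + 8.2K_p = 0 gives ζ = 8.1/(2√(8.2K_p)).
Setting ζ = 0.5169: √(8.2K_p) = 8.1/(2·0.5169) = 7.835, so K_p = 61.38/8.2 = 7.49.

K_p = 7.49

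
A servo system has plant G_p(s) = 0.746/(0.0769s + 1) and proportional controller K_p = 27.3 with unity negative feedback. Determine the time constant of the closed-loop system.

Closed loop: T(s) = K_p·G_p/(1+K_p·G_p) = 20.37/(0.0769s + 1 + 20.37), with pole at s = −(1 + 20.37)/0.0769 = −277.8.
Closed-loop time constant τ = 1/277.8 = 0.0036 s.

τ = 0.0036 s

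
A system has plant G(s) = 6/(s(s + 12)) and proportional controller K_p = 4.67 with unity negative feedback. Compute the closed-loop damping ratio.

ζ = 1.13

The closed-loop denominator is s(s+12) + 4.67·6 = s² + 12s + 28.02.
Matching s² + 2ζω_n s + ω_n²: ω_n = √28.02 = 5.293 rad/s and 2ζω_n = 12, so ζ = 12/(2·5.293) = 1.13.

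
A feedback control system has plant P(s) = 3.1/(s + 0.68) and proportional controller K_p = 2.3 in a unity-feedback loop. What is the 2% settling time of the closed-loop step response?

T_s ≈ 0.512 s

Closed-loop transfer function: T(s) = K_p·P(s)/(1 + K_p·P(s)) = 7.13/(s + 0.68 + 7.13) = 7.13/(s + 7.81).
Time constant τ = 1/7.81 = 0.128 s, so the 2% settling time is about 4τ = 0.512 s.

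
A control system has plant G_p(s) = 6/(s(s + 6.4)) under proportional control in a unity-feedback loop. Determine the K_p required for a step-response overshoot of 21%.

K_p = 8.62

From %OS = 100·exp(−πζ/√(1−ζ²)) = 21%, ζ = −ln(0.21)/√(π²+ln²(0.21)) = 0.4449.
Characteristic equation s² + 6.4s + 6K_p = 0 gives ζ = 6.4/(2√(6K_p)).
Setting ζ = 0.4449: √(6K_p) = 6.4/(2·0.4449) = 7.193, so K_p = 51.73/6 = 8.62.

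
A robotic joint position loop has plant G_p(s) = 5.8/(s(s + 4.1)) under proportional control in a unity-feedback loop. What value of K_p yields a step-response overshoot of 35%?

K_p = 7.21

From %OS = 100·exp(−πζ/√(1−ζ²)) = 35%, ζ = −ln(0.35)/√(π²+ln²(0.35)) = 0.3169.
Characteristic equation s² + 4.1s + 5.8K_p = 0 gives ζ = 4.1/(2√(5.8K_p)).
Setting ζ = 0.3169: √(5.8K_p) = 4.1/(2·0.3169) = 6.468, so K_p = 41.84/5.8 = 7.21.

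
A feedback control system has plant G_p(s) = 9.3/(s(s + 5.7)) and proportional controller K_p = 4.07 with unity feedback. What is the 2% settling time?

T_s ≈ 1.4 s

From 1 + K_pG_p(s) = 0: s² + 5.7s + 37.85 = 0 ⇒ ω_n = 6.152, ζ = 0.4632.
2% settling time T_s ≈ 4/(ζω_n) = 4/2.85 = 1.4 s.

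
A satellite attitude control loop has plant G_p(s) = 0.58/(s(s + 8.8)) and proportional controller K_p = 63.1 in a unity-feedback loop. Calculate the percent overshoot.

From 1 + K_pG_p(s) = 0: s² + 8.8s + 36.6 = 0 ⇒ ω_n = 6.05, ζ = 0.7273.
%OS = 100·exp(−πζ/√(1−ζ²)) = 100·exp(−π·0.7273/√0.471) = 3.58%.

3.58%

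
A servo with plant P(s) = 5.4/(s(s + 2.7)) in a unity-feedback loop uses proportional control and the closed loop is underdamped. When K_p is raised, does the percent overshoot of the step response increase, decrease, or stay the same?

increase

ζ = 2.7/(2√(5.4K_p)) decreases as K_p grows; lower damping means more overshoot.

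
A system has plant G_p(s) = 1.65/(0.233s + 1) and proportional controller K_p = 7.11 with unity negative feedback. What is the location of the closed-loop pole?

s = -54.64

Closed loop: T(s) = K_p·G_p/(1+K_p·G_p) = 11.73/(0.233s + 1 + 11.73), with pole at s = −(1 + 11.73)/0.233 = −54.64.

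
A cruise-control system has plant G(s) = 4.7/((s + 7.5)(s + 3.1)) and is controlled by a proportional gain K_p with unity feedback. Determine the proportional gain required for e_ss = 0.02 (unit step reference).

For a type-0 loop with proportional control, e_ss = 1/(1 + K_p·G(0)).
G(0) = 0.2022. Require 1/(1 + K_p·0.2022) = 0.02, so 1 + 0.2022·K_p = 50.
K_p = (50 − 1)/0.2022 = 242.

K_p = 242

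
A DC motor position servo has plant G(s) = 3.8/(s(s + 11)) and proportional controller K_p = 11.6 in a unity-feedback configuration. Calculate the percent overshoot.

The closed-loop denominator s² + 11s + 44.08 gives ω_n = √44.08 = 6.639 and ζ = 11/(2ω_n) = 0.8284.
%OS = 100·exp(−πζ/√(1−ζ²)) = 100·exp(−π·0.8284/√0.3137) = 0.96%.

0.96%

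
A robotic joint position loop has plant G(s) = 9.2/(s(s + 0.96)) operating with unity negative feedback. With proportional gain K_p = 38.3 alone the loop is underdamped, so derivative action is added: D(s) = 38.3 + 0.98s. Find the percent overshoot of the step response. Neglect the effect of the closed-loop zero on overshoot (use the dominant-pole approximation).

Forward path: (38.3 + 0.98s)·9.2/(s(s+0.96)). The closed-loop characteristic equation is s² + (0.96 + 9.2·0.98)s + 9.2·38.3 = 0.
That is s² + 9.976s + 352.4 = 0, so ω_n = 18.77 rad/s and ζ = 9.976/(2·18.77) = 0.2657.
%OS = 100·exp(−πζ/√(1−ζ²)) = 42.1%.

42.1%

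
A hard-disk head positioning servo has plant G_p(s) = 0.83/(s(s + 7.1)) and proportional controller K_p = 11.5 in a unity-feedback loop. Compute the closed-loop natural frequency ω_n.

ω_n = 3.09 rad/s

With unity feedback the closed-loop characteristic equation is s² + 7.1s + 11.5·0.83 = s² + 7.1s + 9.545 = 0.
Matching s² + 2ζω_n s + ω_n²: ω_n = √9.545 = 3.089 rad/s and 2ζω_n = 7.1, so ζ = 7.1/(2·3.089) = 1.15.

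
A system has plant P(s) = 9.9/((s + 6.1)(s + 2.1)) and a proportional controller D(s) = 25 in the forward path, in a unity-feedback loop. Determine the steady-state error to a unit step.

0.0492

The loop is type 0. Static position error constant K_pos = D(0)·P(0) = 25·0.7728 = 19.32.
Steady-state error to a unit step: e_ss = 1/(1+K_pos) = 1/20.32 = 0.0492.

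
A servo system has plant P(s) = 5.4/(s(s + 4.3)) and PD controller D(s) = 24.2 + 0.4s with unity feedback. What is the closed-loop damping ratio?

ζ = 0.283

Forward path: (24.2 + 0.4s)·5.4/(s(s+4.3)). The closed-loop characteristic equation is s² + (4.3 + 5.4·0.4)s + 5.4·24.2 = 0.
That is s² + 6.46s + 130.7 = 0, so ω_n = 11.43 rad/s and ζ = 6.46/(2·11.43) = 0.2826.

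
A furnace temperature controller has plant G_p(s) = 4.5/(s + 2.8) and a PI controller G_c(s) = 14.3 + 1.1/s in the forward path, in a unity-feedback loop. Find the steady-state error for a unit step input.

The open loop G_c(s)G_p(s) has a pole at the origin (type 1), so the static position error constant is infinite and e_ss = 1/(1+∞) = 0.

0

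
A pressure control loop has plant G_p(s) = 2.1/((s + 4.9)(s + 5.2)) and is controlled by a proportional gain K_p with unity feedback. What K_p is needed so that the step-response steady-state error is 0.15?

Steady-state error for a unit step on this type-0 loop is 1/(1 + K_p·G_p(0)).
G_p(0) = 0.08242. Require 1/(1 + K_p·0.08242) = 0.15, so 1 + 0.08242·K_p = 6.667.
K_p = (6.667 − 1)/0.08242 = 68.8.

K_p = 68.8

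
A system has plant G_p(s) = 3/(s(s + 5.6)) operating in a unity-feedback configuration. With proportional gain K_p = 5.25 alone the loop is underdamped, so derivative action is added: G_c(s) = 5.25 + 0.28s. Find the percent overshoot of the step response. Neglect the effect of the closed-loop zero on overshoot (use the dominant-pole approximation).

1.28%

Forward path: (5.25 + 0.28s)·3/(s(s+5.6)). The closed-loop characteristic equation is s² + (5.6 + 3·0.28)s + 3·5.25 = 0.
That is s² + 6.44s + 15.75 = 0, so ω_n = 3.969 rad/s and ζ = 6.44/(2·3.969) = 0.8114.
%OS = 100·exp(−πζ/√(1−ζ²)) = 1.28%.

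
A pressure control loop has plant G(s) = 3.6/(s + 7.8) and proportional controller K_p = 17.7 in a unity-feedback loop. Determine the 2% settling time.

Closed-loop transfer function: T(s) = K_p·G(s)/(1 + K_p·G(s)) = 63.72/(s + 7.8 + 63.72) = 63.72/(s + 71.52).
Time constant τ = 1/71.52 = 0.01398 s, so the 2% settling time is about 4τ = 0.0559 s.

T_s ≈ 0.0559 s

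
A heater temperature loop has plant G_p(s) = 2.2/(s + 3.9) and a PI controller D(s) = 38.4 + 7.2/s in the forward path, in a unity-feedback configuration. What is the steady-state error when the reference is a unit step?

The open loop D(s)G_p(s) has a pole at the origin (type 1), so the static position error constant is infinite and e_ss = 1/(1+∞) = 0.

0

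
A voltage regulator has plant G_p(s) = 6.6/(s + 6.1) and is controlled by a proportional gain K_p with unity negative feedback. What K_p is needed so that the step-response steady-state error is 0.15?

Steady-state error for a unit step on this type-0 loop is 1/(1 + K_p·G_p(0)).
G_p(0) = 1.082. Require 1/(1 + K_p·1.082) = 0.15, so 1 + 1.082·K_p = 6.667.
K_p = (6.667 − 1)/1.082 = 5.24.

K_p = 5.24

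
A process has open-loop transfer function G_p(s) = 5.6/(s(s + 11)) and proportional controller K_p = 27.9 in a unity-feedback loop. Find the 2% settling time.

T_s ≈ 0.727 s

Closed-loop characteristic equation: s² + 11s + 156.2 = 0, so ω_n = 12.5 rad/s and ζ = 11/(2·12.5) = 0.44.
2% settling time T_s ≈ 4/(ζω_n) = 4/5.5 = 0.727 s.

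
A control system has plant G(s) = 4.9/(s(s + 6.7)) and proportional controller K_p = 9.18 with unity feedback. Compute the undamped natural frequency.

With unity feedback the closed-loop characteristic equation is s² + 6.7s + 9.18·4.9 = s² + 6.7s + 44.98 = 0.
Matching s² + 2ζω_n s + ω_n²: ω_n = √44.98 = 6.707 rad/s and 2ζω_n = 6.7, so ζ = 6.7/(2·6.707) = 0.499.

ω_n = 6.71 rad/s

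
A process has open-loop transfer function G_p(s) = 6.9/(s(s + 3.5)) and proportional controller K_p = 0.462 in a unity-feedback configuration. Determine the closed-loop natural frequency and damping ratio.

1 + K_p·G_p(s) = 0 gives s² + 3.5s + 3.188 = 0.
So ω_n² = 3.188 ⇒ ω_n = 1.785 rad/s, and ζ = 3.5/(2ω_n) = 0.98.

ω_n = 1.79 rad/s, ζ = 0.98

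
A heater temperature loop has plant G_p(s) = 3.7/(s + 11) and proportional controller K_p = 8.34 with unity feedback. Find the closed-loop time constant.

Closed-loop transfer function: T(s) = K_p·G_p(s)/(1 + K_p·G_p(s)) = 30.86/(s + 11 + 30.86) = 30.86/(s + 41.86).
Time constant τ = 1/41.86 = 0.0239 s.

τ = 0.0239 s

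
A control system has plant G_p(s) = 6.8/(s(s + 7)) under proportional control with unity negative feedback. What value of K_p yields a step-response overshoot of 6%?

K_p = 4.05

From %OS = 100·exp(−πζ/√(1−ζ²)) = 6%, ζ = −ln(0.06)/√(π²+ln²(0.06)) = 0.6671.
Characteristic equation s² + 7s + 6.8K_p = 0 gives ζ = 7/(2√(6.8K_p)).
Setting ζ = 0.6671: √(6.8K_p) = 7/(2·0.6671) = 5.246, so K_p = 27.52/6.8 = 4.05.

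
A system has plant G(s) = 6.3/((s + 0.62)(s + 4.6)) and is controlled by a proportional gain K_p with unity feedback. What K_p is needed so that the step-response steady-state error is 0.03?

K_p = 14.6

Steady-state error for a unit step on this type-0 loop is 1/(1 + K_p·G(0)).
G(0) = 2.209. Require 1/(1 + K_p·2.209) = 0.03, so 1 + 2.209·K_p = 33.33.
K_p = (33.33 − 1)/2.209 = 14.6.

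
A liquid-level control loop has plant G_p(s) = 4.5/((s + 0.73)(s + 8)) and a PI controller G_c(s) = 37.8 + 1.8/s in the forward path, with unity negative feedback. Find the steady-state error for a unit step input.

0

The open loop G_c(s)G_p(s) has a pole at the origin (type 1), so the static position error constant is infinite and e_ss = 1/(1+∞) = 0.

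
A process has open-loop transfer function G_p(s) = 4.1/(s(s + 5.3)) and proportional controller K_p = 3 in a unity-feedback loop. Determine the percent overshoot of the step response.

The closed-loop denominator s² + 5.3s + 12.3 gives ω_n = √12.3 = 3.507 and ζ = 5.3/(2ω_n) = 0.7556.
%OS = 100·exp(−πζ/√(1−ζ²)) = 100·exp(−π·0.7556/√0.4291) = 2.67%.

2.67%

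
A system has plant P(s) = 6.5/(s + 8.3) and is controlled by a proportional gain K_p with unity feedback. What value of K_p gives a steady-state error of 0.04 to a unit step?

Steady-state error for a unit step on this type-0 loop is 1/(1 + K_p·P(0)).
P(0) = 0.7831. Require 1/(1 + K_p·0.7831) = 0.04, so 1 + 0.7831·K_p = 25.
K_p = (25 − 1)/0.7831 = 30.6.

K_p = 30.6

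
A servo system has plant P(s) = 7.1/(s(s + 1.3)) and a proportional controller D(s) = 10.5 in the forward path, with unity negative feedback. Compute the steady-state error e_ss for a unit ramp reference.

The loop has one pole at the origin (type 1). Velocity error constant K_v = lim_{s→0} s·D(s)P(s) = 10.5·7.1/1.3 = 57.35.
Steady-state error to a unit ramp: e_ss = 1/K_v = 0.0174.

0.0174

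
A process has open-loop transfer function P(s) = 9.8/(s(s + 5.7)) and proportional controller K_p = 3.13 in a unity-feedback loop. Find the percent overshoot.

15.2%

The closed-loop denominator s² + 5.7s + 30.67 gives ω_n = √30.67 = 5.538 and ζ = 5.7/(2ω_n) = 0.5146.
%OS = 100·exp(−πζ/√(1−ζ²)) = 100·exp(−π·0.5146/√0.7352) = 15.2%.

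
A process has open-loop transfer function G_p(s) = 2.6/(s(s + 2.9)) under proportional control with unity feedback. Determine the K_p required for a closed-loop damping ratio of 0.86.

Closed-loop characteristic equation: s² + 2.9s + K_p·2.6 = 0.
So ω_n = √(2.6K_p) and 2ζω_n = 2.9, giving ζ = 2.9/(2√(2.6K_p)).
Setting ζ = 0.86: √(2.6K_p) = 2.9/(2·0.86) = 1.686, so K_p = 2.843/2.6 = 1.09.

K_p = 1.09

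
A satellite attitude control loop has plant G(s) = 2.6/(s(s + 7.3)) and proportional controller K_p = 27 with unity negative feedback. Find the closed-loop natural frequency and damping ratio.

ω_n = 8.38 rad/s, ζ = 0.436

The closed-loop denominator is s(s+7.3) + 27·2.6 = s² + 7.3s + 70.2.
Matching s² + 2ζω_n s + ω_n²: ω_n = √70.2 = 8.379 rad/s and 2ζω_n = 7.3, so ζ = 7.3/(2·8.379) = 0.436.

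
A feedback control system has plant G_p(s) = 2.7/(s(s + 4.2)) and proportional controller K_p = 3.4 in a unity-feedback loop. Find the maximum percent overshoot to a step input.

4.88%

From 1 + K_pG_p(s) = 0: s² + 4.2s + 9.18 = 0 ⇒ ω_n = 3.03, ζ = 0.6931.
%OS = 100·exp(−πζ/√(1−ζ²)) = 100·exp(−π·0.6931/√0.5196) = 4.88%.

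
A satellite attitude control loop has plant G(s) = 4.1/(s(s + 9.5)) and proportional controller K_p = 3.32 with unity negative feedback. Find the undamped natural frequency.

With unity feedback the closed-loop characteristic equation is s² + 9.5s + 3.32·4.1 = s² + 9.5s + 13.61 = 0.
So ω_n² = 13.61 ⇒ ω_n = 3.689 rad/s, and ζ = 9.5/(2ω_n) = 1.29.

ω_n = 3.69 rad/s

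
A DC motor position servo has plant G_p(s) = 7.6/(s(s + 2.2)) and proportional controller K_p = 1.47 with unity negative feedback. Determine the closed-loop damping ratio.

ζ = 0.329

With unity feedback the closed-loop characteristic equation is s² + 2.2s + 1.47·7.6 = s² + 2.2s + 11.17 = 0.
So ω_n² = 11.17 ⇒ ω_n = 3.342 rad/s, and ζ = 2.2/(2ω_n) = 0.329.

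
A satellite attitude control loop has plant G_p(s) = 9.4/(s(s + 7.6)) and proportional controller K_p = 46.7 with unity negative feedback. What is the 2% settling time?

T_s ≈ 1.05 s

From 1 + K_pG_p(s) = 0: s² + 7.6s + 439 = 0 ⇒ ω_n = 20.95, ζ = 0.1814.
2% settling time T_s ≈ 4/(ζω_n) = 4/3.8 = 1.05 s.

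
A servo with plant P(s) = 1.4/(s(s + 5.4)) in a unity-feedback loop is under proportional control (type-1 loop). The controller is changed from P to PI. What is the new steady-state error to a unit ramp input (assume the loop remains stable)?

The integrator raises the loop to type 2, so K_v → ∞ and e_ss to a ramp is zero.

0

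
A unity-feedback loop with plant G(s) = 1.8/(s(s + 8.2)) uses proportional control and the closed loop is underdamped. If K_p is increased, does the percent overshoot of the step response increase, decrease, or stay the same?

increase

ζ = 8.2/(2√(1.8K_p)) decreases as K_p grows; lower damping means more overshoot.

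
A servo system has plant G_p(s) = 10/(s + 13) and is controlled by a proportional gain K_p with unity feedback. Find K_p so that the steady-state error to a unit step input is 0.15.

The loop is type 0, so e_ss(step) = 1/(1 + K_pos) with K_pos = K_p·G_p(0).
G_p(0) = 0.7692. Require 1/(1 + K_p·0.7692) = 0.15, so 1 + 0.7692·K_p = 6.667.
K_p = (6.667 − 1)/0.7692 = 7.37.

K_p = 7.37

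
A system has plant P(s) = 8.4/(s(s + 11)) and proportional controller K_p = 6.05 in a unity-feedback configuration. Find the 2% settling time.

T_s ≈ 0.727 s

The closed-loop denominator s² + 11s + 50.82 gives ω_n = √50.82 = 7.129 and ζ = 11/(2ω_n) = 0.7715.
2% settling time T_s ≈ 4/(ζω_n) = 4/5.5 = 0.727 s.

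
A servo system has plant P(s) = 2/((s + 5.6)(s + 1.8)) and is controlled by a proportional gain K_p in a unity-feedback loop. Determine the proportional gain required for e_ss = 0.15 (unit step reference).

The loop is type 0, so e_ss(step) = 1/(1 + K_pos) with K_pos = K_p·P(0).
P(0) = 0.1984. Require 1/(1 + K_p·0.1984) = 0.15, so 1 + 0.1984·K_p = 6.667.
K_p = (6.667 − 1)/0.1984 = 28.6.

K_p = 28.6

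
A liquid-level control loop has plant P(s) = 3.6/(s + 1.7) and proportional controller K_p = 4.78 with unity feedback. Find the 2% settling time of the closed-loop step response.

T_s ≈ 0.212 s

Closed-loop transfer function: T(s) = K_p·P(s)/(1 + K_p·P(s)) = 17.21/(s + 1.7 + 17.21) = 17.21/(s + 18.91).
Time constant τ = 1/18.91 = 0.05289 s, so the 2% settling time is about 4τ = 0.212 s.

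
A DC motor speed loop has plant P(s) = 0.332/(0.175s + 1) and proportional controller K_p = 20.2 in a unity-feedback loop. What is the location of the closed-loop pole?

Closed loop: T(s) = K_p·P/(1+K_p·P) = 6.706/(0.175s + 1 + 6.706), with pole at s = −(1 + 6.706)/0.175 = −44.04.

s = -44.04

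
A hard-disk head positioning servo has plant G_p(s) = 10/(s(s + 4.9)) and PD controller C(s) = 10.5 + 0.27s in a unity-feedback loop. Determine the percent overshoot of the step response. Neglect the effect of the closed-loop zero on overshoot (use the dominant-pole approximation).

28.5%

Forward path: (10.5 + 0.27s)·10/(s(s+4.9)). The closed-loop characteristic equation is s² + (4.9 + 10·0.27)s + 10·10.5 = 0.
That is s² + 7.6s + 105 = 0, so ω_n = 10.25 rad/s and ζ = 7.6/(2·10.25) = 0.3708.
%OS = 100·exp(−πζ/√(1−ζ²)) = 28.5%.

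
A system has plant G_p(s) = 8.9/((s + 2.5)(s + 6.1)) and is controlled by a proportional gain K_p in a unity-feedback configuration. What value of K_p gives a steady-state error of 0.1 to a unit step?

K_p = 15.4

For a type-0 loop with proportional control, e_ss = 1/(1 + K_p·G_p(0)).
G_p(0) = 0.5836. Require 1/(1 + K_p·0.5836) = 0.1, so 1 + 0.5836·K_p = 10.
K_p = (10 − 1)/0.5836 = 15.4.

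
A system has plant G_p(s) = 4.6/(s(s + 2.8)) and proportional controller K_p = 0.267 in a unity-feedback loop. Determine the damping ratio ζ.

1 + K_p·G_p(s) = 0 gives s² + 2.8s + 1.228 = 0.
So ω_n² = 1.228 ⇒ ω_n = 1.108 rad/s, and ζ = 2.8/(2ω_n) = 1.26.

ζ = 1.26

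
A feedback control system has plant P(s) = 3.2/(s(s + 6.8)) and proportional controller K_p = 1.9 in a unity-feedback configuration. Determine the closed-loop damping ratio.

ζ = 1.38

The closed-loop denominator is s(s+6.8) + 1.9·3.2 = s² + 6.8s + 6.08.
Matching s² + 2ζω_n s + ω_n²: ω_n = √6.08 = 2.466 rad/s and 2ζω_n = 6.8, so ζ = 6.8/(2·2.466) = 1.38.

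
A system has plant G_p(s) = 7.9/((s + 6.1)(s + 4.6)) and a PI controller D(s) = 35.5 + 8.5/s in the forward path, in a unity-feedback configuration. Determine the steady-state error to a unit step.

The open loop D(s)G_p(s) has a pole at the origin (type 1), so the static position error constant is infinite and e_ss = 1/(1+∞) = 0.

0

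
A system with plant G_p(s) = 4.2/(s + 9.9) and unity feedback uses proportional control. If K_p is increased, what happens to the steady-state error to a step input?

decrease

e_ss = 1/(1 + K_p·G_p(0)); a larger K_p raises the denominator, so e_ss decreases.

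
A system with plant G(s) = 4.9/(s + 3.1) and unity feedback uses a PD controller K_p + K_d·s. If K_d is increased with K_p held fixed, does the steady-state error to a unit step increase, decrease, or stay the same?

unchanged

At s = 0 the derivative term contributes nothing: C(0) = K_p regardless of K_d, so K_pos = K_p·G(0) and e_ss are unchanged.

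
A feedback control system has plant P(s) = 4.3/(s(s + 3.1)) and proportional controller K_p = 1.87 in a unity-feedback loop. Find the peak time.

The closed-loop denominator s² + 3.1s + 8.041 gives ω_n = √8.041 = 2.836 and ζ = 3.1/(2ω_n) = 0.5466.
Damped frequency ω_d = ω_n√(1−ζ²) = 2.375 rad/s, so peak time T_p = π/ω_d = 1.32 s.

T_p = 1.32 s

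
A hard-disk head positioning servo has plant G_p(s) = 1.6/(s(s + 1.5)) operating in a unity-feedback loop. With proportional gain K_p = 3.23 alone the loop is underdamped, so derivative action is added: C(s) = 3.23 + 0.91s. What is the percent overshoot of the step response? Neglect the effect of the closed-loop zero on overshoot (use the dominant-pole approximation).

Forward path: (3.23 + 0.91s)·1.6/(s(s+1.5)). The closed-loop characteristic equation is s² + (1.5 + 1.6·0.91)s + 1.6·3.23 = 0.
That is s² + 2.956s + 5.168 = 0, so ω_n = 2.273 rad/s and ζ = 2.956/(2·2.273) = 0.6501.
%OS = 100·exp(−πζ/√(1−ζ²)) = 6.8%.

6.8%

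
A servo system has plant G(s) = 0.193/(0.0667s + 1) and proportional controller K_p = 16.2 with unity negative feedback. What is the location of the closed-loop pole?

s = -61.87

Closed loop: T(s) = K_p·G/(1+K_p·G) = 3.127/(0.0667s + 1 + 3.127), with pole at s = −(1 + 3.127)/0.0667 = −61.87.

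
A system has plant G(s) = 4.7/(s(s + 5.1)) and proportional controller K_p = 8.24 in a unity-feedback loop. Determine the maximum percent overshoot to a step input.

24.4%

Closed-loop characteristic equation: s² + 5.1s + 38.73 = 0, so ω_n = 6.223 rad/s and ζ = 5.1/(2·6.223) = 0.4098.
%OS = 100·exp(−πζ/√(1−ζ²)) = 100·exp(−π·0.4098/√0.8321) = 24.4%.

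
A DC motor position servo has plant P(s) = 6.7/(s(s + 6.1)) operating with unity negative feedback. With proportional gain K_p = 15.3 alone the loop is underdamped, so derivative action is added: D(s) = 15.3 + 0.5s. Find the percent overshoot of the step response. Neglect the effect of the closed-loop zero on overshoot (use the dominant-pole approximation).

Forward path: (15.3 + 0.5s)·6.7/(s(s+6.1)). The closed-loop characteristic equation is s² + (6.1 + 6.7·0.5)s + 6.7·15.3 = 0.
That is s² + 9.45s + 102.5 = 0, so ω_n = 10.12 rad/s and ζ = 9.45/(2·10.12) = 0.4667.
%OS = 100·exp(−πζ/√(1−ζ²)) = 19.1%.

19.1%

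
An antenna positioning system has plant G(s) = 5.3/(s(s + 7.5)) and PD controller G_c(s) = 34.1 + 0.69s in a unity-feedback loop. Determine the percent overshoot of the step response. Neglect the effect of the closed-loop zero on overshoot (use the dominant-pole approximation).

Forward path: (34.1 + 0.69s)·5.3/(s(s+7.5)). The closed-loop characteristic equation is s² + (7.5 + 5.3·0.69)s + 5.3·34.1 = 0.
That is s² + 11.16s + 180.7 = 0, so ω_n = 13.44 rad/s and ζ = 11.16/(2·13.44) = 0.415.
%OS = 100·exp(−πζ/√(1−ζ²)) = 23.9%.

23.9%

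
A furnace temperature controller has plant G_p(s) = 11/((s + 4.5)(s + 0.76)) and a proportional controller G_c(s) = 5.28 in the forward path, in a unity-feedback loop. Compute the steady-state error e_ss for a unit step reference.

The loop is type 0. Static position error constant K_pos = G_c(0)·G_p(0) = 5.28·3.216 = 16.98.
Steady-state error to a unit step: e_ss = 1/(1+K_pos) = 1/17.98 = 0.0556.

0.0556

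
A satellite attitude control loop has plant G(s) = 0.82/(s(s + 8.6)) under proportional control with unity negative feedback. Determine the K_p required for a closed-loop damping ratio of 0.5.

Closed-loop characteristic equation: s² + 8.6s + K_p·0.82 = 0.
So ω_n = √(0.82K_p) and 2ζω_n = 8.6, giving ζ = 8.6/(2√(0.82K_p)).
Setting ζ = 0.5: √(0.82K_p) = 8.6/(2·0.5) = 8.6, so K_p = 73.96/0.82 = 90.2.

K_p = 90.2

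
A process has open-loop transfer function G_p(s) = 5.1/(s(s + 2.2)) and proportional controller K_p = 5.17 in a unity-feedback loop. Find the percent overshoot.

The closed-loop denominator s² + 2.2s + 26.37 gives ω_n = √26.37 = 5.135 and ζ = 2.2/(2ω_n) = 0.2142.
%OS = 100·exp(−πζ/√(1−ζ²)) = 100·exp(−π·0.2142/√0.9541) = 50.2%.

50.2%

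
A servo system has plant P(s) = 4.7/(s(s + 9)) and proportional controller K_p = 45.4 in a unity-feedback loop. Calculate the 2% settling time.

T_s ≈ 0.889 s

Closed-loop characteristic equation: s² + 9s + 213.4 = 0, so ω_n = 14.61 rad/s and ζ = 9/(2·14.61) = 0.3081.
2% settling time T_s ≈ 4/(ζω_n) = 4/4.5 = 0.889 s.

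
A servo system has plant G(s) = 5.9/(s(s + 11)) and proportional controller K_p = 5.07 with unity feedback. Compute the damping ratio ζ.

ζ = 1.01

The closed-loop denominator is s(s+11) + 5.07·5.9 = s² + 11s + 29.91.
Matching s² + 2ζω_n s + ω_n²: ω_n = √29.91 = 5.469 rad/s and 2ζω_n = 11, so ζ = 11/(2·5.469) = 1.01.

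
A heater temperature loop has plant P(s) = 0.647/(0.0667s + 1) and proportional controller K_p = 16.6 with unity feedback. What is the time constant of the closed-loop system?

Closed loop: T(s) = K_p·P/(1+K_p·P) = 10.74/(0.0667s + 1 + 10.74), with pole at s = −(1 + 10.74)/0.0667 = −176.
Closed-loop time constant τ = 1/176 = 0.00568 s.

τ = 0.00568 s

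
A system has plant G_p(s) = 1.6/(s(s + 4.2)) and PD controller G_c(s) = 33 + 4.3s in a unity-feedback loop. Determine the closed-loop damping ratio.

Forward path: (33 + 4.3s)·1.6/(s(s+4.2)). The closed-loop characteristic equation is s² + (4.2 + 1.6·4.3)s + 1.6·33 = 0.
That is s² + 11.08s + 52.8 = 0, so ω_n = 7.266 rad/s and ζ = 11.08/(2·7.266) = 0.7624.

ζ = 0.762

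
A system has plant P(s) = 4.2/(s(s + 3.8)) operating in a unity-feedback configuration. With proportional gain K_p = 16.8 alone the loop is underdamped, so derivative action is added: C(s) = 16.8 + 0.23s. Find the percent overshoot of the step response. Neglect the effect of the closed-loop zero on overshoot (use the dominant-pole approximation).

Forward path: (16.8 + 0.23s)·4.2/(s(s+3.8)). The closed-loop characteristic equation is s² + (3.8 + 4.2·0.23)s + 4.2·16.8 = 0.
That is s² + 4.766s + 70.56 = 0, so ω_n = 8.4 rad/s and ζ = 4.766/(2·8.4) = 0.2837.
%OS = 100·exp(−πζ/√(1−ζ²)) = 39.5%.

39.5%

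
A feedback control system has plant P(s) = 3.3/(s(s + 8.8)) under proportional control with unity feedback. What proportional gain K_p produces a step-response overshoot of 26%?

K_p = 37.8

From %OS = 100·exp(−πζ/√(1−ζ²)) = 26%, ζ = −ln(0.26)/√(π²+ln²(0.26)) = 0.3941.
Characteristic equation s² + 8.8s + 3.3K_p = 0 gives ζ = 8.8/(2√(3.3K_p)).
Setting ζ = 0.3941: √(3.3K_p) = 8.8/(2·0.3941) = 11.17, so K_p = 124.7/3.3 = 37.8.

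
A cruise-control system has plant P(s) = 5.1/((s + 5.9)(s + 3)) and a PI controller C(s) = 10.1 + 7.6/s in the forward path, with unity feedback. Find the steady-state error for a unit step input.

The open loop C(s)P(s) has a pole at the origin (type 1), so the static position error constant is infinite and e_ss = 1/(1+∞) = 0.

0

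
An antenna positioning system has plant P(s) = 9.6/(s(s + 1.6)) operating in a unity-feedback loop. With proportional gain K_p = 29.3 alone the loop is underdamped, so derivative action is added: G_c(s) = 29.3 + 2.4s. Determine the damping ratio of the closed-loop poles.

ζ = 0.735

Forward path: (29.3 + 2.4s)·9.6/(s(s+1.6)). The closed-loop characteristic equation is s² + (1.6 + 9.6·2.4)s + 9.6·29.3 = 0.
That is s² + 24.64s + 281.3 = 0, so ω_n = 16.77 rad/s and ζ = 24.64/(2·16.77) = 0.7346.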